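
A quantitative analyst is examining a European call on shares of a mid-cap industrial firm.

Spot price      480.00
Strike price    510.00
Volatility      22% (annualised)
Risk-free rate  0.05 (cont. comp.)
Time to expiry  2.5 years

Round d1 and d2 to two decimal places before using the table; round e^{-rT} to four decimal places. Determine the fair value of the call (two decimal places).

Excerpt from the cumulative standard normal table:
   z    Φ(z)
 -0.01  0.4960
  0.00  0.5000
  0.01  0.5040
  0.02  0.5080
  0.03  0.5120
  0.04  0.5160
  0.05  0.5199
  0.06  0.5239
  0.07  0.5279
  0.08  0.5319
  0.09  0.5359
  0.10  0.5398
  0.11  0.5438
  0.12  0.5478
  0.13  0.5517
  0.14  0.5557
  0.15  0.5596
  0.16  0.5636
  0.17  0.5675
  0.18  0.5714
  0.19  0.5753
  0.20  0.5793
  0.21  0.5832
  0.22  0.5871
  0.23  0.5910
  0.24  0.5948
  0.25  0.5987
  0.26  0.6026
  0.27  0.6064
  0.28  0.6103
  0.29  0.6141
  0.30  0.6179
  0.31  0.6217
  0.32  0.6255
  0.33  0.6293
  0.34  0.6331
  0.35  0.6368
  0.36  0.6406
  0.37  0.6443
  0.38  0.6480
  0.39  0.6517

80.65

σ√T = 0.22·√2.5 = 0.3479
d₁ = [ln(480/510) + (0.05 + 0.22²/2)·2.5] / 0.3479 = [-0.0606 + 0.1855] / 0.3479 = 0.3590 ⇒ 0.36
d₂ = d₁ − σ√T = 0.3590 − 0.3479 = 0.0111 ⇒ 0.01
e^(−rT) = e^(−0.05·2.5) = 0.8825
N(d₁) = N(0.36) = 0.6406;  N(d₂) = N(0.01) = 0.5040
C = 480·0.6406 − 510·0.8825·0.5040 = 307.4880 − 226.8378 = 80.6502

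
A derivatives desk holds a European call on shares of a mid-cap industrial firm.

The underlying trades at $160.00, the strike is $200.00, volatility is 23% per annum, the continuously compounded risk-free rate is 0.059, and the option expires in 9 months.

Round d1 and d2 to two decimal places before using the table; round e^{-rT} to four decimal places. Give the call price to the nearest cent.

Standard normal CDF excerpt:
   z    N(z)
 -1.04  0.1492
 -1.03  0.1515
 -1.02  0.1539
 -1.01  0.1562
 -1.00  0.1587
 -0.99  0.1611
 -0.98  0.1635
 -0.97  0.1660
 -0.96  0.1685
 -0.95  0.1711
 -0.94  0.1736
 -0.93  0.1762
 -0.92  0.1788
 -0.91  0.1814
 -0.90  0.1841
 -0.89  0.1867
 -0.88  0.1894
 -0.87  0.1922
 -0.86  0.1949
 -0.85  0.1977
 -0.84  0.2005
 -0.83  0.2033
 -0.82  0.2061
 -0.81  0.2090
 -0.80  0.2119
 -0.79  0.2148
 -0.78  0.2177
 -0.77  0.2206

$3.54

T = 0.75;  σ√T = 0.1992
d₁ = [ln(160/200) + (0.059 + ½·0.23²)·0.75] / (σ√T) = (-0.2231 + 0.0641) / 0.1992 = -0.7985 ≈ -0.80
d₂ = -0.7985 − 0.1992 = -0.9977 ≈ -1.00
e^(−rT) = e^(−0.059·0.75) = 0.9567
C = 160·N(-0.80) − 200·0.9567·N(-1.00) = 160·0.2119 − 200·0.9567·0.1587 = 33.9040 − 30.3657 = 3.5383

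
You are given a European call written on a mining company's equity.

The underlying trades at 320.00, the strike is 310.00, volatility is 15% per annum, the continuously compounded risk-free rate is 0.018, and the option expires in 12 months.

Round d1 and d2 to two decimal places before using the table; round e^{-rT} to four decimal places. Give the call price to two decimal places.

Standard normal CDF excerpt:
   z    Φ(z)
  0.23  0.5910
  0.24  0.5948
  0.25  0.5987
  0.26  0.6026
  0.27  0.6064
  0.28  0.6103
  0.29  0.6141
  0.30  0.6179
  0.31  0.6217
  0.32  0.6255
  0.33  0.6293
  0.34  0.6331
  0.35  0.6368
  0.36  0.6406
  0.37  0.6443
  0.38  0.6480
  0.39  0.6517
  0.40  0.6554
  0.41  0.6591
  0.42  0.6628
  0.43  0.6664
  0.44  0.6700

27.43

T = 1;  σ√T = 0.1500
d₁ = [ln(320/310) + (0.018 + 0.15²/2)·1] / 0.1500 = [0.0317 + 0.0292] / 0.1500 = 0.4067 → 0.41
d₂ = d₁ − σ√T = 0.4067 − 0.1500 = 0.2567 → 0.26
e^(−rT) = e^(−0.018·1) = 0.9822
N(d₁) = N(0.41) = 0.6591;  N(d₂) = N(0.26) = 0.6026
C = 320·0.6591 − 310·0.9822·0.6026 = 210.9120 − 183.4809 = 27.4311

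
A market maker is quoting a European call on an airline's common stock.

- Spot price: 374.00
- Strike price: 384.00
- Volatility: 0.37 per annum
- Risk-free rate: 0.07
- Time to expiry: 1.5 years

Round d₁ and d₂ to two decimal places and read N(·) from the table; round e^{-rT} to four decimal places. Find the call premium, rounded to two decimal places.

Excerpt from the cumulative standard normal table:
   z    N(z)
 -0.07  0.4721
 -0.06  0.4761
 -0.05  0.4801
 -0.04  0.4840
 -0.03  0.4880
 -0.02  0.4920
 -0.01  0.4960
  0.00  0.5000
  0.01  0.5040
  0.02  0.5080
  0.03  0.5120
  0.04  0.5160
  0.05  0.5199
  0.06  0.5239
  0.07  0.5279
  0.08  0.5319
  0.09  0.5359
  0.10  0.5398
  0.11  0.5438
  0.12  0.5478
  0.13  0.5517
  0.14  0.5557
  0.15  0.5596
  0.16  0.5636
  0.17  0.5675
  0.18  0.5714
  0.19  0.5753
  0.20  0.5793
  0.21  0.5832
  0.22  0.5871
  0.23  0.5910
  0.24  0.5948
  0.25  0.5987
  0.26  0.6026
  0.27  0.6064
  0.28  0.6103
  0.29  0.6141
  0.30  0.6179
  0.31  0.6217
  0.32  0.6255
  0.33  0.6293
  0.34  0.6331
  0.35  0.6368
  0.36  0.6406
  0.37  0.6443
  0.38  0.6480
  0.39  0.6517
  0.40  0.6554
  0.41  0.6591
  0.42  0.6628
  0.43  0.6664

σ√T = 0.37·√1.5 = 0.4532
d₁ = [ln(374/384) + (0.07 + 0.37²/2)·1.5] / 0.4532 = [-0.0264 + 0.2077] / 0.4532 = 0.4001 → 0.40
d₂ = d₁ − σ√T = 0.4001 − 0.4532 = -0.0531 → -0.05
e^(−rT) = e^(−0.07·1.5) = 0.9003
C = 374·N(0.40) − 384·0.9003·N(-0.05) = 374·0.6554 − 384·0.9003·0.4801 = 245.1196 − 165.9779 = 79.1417

79.14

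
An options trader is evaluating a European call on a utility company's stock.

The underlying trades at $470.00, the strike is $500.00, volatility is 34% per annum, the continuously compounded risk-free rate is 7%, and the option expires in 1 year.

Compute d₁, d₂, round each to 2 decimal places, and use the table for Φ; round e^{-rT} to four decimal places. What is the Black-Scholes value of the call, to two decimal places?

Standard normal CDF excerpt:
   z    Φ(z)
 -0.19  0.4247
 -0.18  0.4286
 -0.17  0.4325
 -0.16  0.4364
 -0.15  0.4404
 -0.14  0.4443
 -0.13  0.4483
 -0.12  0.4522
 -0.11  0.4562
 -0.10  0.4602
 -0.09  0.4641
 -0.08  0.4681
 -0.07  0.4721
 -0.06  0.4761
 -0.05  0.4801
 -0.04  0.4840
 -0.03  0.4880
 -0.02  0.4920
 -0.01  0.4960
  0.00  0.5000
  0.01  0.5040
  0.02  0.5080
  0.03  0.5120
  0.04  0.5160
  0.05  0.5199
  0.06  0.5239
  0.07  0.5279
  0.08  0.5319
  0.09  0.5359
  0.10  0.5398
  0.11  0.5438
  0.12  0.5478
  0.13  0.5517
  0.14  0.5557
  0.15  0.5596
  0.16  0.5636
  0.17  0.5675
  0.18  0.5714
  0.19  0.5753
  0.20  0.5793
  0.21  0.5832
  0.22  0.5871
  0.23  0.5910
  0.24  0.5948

σ√T = 0.34·√1 = 0.3400
d₁ = [ln(470/500) + (0.07 + 0.34²/2)·1] / 0.3400 = [-0.0619 + 0.1278] / 0.3400 = 0.1939 which rounds to 0.19
d₂ = d₁ − σ√T = 0.1939 − 0.3400 = -0.1461 which rounds to -0.15
e^(−rT) = e^(−0.07·1) = 0.9324
N(d₁) = N(0.19) = 0.5753;  N(d₂) = N(-0.15) = 0.4404
C = 470·0.5753 − 500·0.9324·0.4404 = 270.3910 − 205.3145 = 65.0765

$65.08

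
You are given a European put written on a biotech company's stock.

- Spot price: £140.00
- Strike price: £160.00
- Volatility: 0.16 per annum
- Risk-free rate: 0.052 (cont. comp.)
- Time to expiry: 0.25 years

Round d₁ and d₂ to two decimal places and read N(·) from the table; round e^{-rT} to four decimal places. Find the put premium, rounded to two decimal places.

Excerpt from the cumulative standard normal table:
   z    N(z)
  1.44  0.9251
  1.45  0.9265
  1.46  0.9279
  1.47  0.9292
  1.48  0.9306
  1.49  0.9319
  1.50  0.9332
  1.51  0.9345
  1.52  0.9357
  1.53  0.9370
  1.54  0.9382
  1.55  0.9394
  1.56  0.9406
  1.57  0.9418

£18.28

σ√T = 0.16·√0.25 = 0.0800
d₁ = [ln(140/160) + (0.052 + ½·0.16²)·0.25] / (σ√T) = (-0.1335 + 0.0162) / 0.0800 = -1.4666 → -1.47
d₂ = -1.4666 − 0.0800 = -1.5466 → -1.55
exp(−rT) = exp(−0.052·0.25) = 0.9871
N(−d₂) = N(1.55) = 0.9394;  N(−d₁) = N(1.47) = 0.9292
P = 160·0.9871·0.9394 − 140·0.9292 = 148.3651 − 130.0880 = 18.2771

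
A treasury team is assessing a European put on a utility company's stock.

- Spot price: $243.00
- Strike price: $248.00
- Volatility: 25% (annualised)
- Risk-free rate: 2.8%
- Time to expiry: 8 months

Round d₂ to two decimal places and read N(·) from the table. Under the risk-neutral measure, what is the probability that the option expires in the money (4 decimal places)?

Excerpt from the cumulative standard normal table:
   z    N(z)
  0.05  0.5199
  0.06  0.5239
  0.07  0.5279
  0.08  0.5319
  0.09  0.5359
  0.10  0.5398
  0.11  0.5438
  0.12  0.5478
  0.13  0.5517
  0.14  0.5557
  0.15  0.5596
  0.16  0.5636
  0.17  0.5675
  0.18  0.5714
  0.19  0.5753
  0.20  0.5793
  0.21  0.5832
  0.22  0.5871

0.5438

σ√T = 0.25·√0.6667 = 0.2041
d₁ = [ln(243/248) + (0.028 + 0.25²/2)·0.6667] / 0.2041 = [-0.0204 + 0.0395] / 0.2041 = 0.0937 ⇒ 0.09
d₂ = d₁ − σ√T = 0.0937 − 0.2041 = -0.1104 ⇒ -0.11
Risk-neutral Pr[S_T < K] = N(−d₂) = N(0.11) = 0.5438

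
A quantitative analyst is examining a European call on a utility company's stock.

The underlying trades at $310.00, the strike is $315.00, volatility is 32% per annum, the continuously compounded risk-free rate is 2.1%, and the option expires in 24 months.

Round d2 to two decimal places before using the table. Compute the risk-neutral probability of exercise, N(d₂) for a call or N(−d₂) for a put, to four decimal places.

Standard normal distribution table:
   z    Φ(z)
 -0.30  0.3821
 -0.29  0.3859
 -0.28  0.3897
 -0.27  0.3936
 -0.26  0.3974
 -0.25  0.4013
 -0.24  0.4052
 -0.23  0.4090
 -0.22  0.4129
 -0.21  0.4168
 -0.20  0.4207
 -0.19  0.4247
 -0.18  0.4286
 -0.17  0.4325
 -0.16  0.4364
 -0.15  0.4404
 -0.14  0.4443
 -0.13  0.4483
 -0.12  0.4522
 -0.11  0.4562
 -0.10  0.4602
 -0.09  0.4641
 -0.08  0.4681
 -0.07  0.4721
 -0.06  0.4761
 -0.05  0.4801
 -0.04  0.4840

0.4325

T = 2;  σ√T = 0.4525
ln(S/K) + (r + σ²/2)T = ln(310/315) + (0.021 + 0.32²/2)·2 = -0.0160 + 0.1444 = 0.1284
d₁ = 0.1284 / 0.4525 = 0.2837 ≈ 0.28
d₂ = d₁ − σ√T = 0.2837 − 0.4525 = -0.1688 ≈ -0.17
Risk-neutral Pr[S_T > K] = N(d₂) = N(-0.17) = 0.4325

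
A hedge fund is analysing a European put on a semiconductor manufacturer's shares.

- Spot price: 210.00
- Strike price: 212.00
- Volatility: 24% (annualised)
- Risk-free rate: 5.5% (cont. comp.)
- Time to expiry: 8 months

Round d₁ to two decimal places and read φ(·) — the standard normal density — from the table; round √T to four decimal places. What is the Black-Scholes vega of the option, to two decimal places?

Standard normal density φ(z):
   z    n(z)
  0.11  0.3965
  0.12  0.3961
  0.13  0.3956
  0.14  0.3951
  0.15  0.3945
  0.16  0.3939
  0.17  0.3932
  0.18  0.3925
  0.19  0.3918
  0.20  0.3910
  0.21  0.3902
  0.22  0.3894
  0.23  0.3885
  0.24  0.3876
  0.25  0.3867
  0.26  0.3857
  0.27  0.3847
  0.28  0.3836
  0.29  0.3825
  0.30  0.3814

66.46

σ√T = 0.24 × 0.8165 = 0.1960
d₁ = [ln(210/212) + (0.055 + 0.24²/2)·0.6667] / 0.1960 = [-0.0095 + 0.0559] / 0.1960 = 0.2367 ≈ 0.24
√T = √0.6667 = 0.8165
φ(d₁) = φ(0.24) = 0.3876
vega = S·φ(d₁)·√T = 210·0.3876·0.8165 = 66.4598
(Call and put vega coincide under Black-Scholes.)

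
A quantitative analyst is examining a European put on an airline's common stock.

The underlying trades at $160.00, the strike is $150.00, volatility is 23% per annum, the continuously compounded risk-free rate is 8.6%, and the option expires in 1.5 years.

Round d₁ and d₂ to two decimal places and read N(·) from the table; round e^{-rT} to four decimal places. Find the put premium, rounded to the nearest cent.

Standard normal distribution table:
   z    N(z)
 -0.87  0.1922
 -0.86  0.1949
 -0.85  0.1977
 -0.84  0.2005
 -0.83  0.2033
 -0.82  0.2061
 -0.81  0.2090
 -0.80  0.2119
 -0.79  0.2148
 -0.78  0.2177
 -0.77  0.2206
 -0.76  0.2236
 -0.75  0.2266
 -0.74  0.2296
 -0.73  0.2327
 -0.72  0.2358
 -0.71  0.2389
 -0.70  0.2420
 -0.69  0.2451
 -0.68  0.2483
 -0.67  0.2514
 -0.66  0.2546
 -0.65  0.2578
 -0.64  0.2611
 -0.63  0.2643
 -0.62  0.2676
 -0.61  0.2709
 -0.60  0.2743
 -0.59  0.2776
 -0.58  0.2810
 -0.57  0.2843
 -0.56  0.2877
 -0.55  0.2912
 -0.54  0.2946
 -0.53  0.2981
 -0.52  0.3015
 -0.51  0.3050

σ√T = 0.23·√1.5 = 0.2817
d₁ = [ln(160/150) + (0.086 + ½·0.23²)·1.5] / (σ√T) = (0.0645 + 0.1687) / 0.2817 = 0.8279 → 0.83
d₂ = 0.8279 − 0.2817 = 0.5462 → 0.55
exp(−rT) = exp(−0.086·1.5) = 0.8790
P = 150·0.8790·N(-0.55) − 160·N(-0.83) = 150·0.8790·0.2912 − 160·0.2033 = 38.3947 − 32.5280 = 5.8667

$5.87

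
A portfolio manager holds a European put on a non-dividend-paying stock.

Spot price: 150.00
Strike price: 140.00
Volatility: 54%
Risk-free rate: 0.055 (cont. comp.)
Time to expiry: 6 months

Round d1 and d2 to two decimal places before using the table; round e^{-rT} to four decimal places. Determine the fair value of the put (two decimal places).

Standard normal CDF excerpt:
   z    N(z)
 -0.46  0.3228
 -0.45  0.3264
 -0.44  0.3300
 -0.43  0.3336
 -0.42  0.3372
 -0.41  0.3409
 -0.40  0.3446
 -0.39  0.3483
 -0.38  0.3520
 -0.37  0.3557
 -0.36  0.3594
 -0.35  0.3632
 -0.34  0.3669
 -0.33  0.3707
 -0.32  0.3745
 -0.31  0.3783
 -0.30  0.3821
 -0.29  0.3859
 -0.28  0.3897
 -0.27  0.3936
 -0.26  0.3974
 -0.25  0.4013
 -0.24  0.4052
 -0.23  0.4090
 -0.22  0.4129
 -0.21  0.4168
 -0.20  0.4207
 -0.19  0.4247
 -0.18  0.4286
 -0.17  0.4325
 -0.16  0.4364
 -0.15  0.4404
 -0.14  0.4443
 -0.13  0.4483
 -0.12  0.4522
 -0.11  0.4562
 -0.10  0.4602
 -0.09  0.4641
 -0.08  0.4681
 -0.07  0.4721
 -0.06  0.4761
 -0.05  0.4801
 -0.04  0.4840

T = 0.5;  σ√T = 0.3818
d₁ = [ln(150/140) + (0.055 + ½·0.54²)·0.5] / (σ√T) = (0.0690 + 0.1004) / 0.3818 = 0.4436 → 0.44
d₂ = 0.4436 − 0.3818 = 0.0618 → 0.06
exp(−rT) = exp(−0.055·0.5) = 0.9729
P = 140·0.9729·N(-0.06) − 150·N(-0.44) = 140·0.9729·0.4761 − 150·0.3300 = 64.8477 − 49.5000 = 15.3477

15.35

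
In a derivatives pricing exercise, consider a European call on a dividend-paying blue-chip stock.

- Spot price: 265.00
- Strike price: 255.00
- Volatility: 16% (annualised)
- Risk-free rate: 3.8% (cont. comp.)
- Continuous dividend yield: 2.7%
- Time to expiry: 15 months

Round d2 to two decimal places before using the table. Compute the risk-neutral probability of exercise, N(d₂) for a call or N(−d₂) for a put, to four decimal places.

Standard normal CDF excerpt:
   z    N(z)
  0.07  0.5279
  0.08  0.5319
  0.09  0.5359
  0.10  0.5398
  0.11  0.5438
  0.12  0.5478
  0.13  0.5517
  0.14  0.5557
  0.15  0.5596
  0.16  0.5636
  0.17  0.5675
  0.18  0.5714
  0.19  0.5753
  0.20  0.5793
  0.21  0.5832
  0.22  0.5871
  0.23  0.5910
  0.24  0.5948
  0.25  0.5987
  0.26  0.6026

0.5793

σ√T = 0.16·√1.25 = 0.1789
d₁ = [ln(265/255) + (0.038 − 0.027 + ½·0.16²)·1.25] / (σ√T) = (0.0385 + 0.0298) / 0.1789 = 0.3813 ⇒ 0.38
d₂ = 0.3813 − 0.1789 = 0.2025 ⇒ 0.20
Risk-neutral Pr[S_T > K] = N(d₂) = N(0.20) = 0.5793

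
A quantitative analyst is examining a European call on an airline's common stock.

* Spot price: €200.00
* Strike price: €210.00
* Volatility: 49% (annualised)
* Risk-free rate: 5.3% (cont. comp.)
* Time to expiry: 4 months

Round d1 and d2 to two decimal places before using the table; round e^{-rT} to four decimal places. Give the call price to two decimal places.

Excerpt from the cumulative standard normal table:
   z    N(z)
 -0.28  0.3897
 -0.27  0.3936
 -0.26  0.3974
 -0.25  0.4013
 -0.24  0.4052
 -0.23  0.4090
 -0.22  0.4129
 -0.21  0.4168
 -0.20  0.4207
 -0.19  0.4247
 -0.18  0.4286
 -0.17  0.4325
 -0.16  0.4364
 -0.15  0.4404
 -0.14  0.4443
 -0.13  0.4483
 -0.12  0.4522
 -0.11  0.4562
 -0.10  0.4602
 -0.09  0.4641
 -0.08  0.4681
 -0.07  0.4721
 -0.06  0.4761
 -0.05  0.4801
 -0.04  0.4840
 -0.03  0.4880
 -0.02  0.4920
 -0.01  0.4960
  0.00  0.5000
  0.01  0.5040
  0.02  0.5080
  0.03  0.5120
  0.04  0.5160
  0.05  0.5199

€19.60

σ√T = 0.49·√0.3333 = 0.2829
d₁ = [ln(200/210) + (0.053 + ½·0.49²)·0.3333] / (σ√T) = (-0.0488 + 0.0577) / 0.2829 = 0.0314 ⇒ 0.03
d₂ = 0.0314 − 0.2829 = -0.2515 ⇒ -0.25
e^(−rT) = e^(−0.053·0.3333) = 0.9825
N(d₁) = N(0.03) = 0.5120;  N(d₂) = N(-0.25) = 0.4013
C = 200·0.5120 − 210·0.9825·0.4013 = 102.4000 − 82.7982 = 19.6018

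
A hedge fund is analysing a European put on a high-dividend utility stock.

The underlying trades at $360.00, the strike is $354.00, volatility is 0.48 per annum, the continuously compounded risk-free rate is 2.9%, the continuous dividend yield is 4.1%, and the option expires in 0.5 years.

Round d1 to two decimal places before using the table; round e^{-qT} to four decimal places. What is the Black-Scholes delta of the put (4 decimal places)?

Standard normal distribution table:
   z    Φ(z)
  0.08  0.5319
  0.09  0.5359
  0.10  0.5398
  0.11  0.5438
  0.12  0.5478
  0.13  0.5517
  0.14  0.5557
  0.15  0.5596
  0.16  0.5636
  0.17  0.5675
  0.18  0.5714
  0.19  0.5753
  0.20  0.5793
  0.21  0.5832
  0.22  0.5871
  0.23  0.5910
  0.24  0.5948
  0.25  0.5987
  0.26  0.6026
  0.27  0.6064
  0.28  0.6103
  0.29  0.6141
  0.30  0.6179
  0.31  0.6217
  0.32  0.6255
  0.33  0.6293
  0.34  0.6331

-0.4122

T = 0.5;  σ√T = 0.3394
d₁ = [ln(360/354) + (0.029 − 0.041 + ½·0.48²)·0.5] / (σ√T) = (0.0168 + 0.0516) / 0.3394 = 0.2015 ⇒ 0.20
N(d₁) = N(0.20) = 0.5793
Δ_put = exp(−qT)·(N(d₁) − 1) = 0.9797·(0.5793 − 1) = -0.4122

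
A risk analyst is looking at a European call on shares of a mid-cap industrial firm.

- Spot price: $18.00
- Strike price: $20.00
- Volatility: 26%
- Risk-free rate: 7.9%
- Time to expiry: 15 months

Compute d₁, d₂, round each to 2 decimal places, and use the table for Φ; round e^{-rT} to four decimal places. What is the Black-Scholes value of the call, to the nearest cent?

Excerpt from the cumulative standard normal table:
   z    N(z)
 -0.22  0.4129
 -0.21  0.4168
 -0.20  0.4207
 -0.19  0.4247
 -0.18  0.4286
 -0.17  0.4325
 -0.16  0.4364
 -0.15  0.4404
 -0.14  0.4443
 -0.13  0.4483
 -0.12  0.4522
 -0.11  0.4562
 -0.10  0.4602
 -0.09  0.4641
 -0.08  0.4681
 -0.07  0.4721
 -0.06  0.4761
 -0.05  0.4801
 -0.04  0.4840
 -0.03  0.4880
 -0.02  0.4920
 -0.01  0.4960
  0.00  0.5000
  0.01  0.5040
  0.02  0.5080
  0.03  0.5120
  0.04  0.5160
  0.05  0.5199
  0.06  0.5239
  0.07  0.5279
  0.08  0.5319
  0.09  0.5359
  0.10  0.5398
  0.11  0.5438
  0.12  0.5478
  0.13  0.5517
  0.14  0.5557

σ√T = 0.26·√1.25 = 0.2907
ln(S/K) + (r + σ²/2)T = ln(18/20) + (0.079 + 0.26²/2)·1.25 = -0.1054 + 0.1410 = 0.0356
d₁ = 0.0356 / 0.2907 = 0.1226 ⇒ 0.12
d₂ = d₁ − σ√T = 0.1226 − 0.2907 = -0.1681 ⇒ -0.17
exp(−rT) = exp(−0.079·1.25) = 0.9060
C = 18·N(0.12) − 20·0.9060·N(-0.17) = 18·0.5478 − 20·0.9060·0.4325 = 9.8604 − 7.8369 = 2.0235

$2.02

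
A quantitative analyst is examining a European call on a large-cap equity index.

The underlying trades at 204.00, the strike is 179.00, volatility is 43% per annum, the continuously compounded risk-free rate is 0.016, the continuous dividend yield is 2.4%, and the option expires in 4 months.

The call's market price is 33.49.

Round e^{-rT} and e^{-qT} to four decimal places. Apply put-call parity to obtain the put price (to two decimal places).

exp(−qT) = exp(−0.024·0.3333) = 0.9920;  exp(−rT) = exp(−0.016·0.3333) = 0.9947
Put-call parity: C − P = S·e^(−qT) − K·e^(−rT) = 204·0.9920 − 179·0.9947 = 202.3680 − 178.0513 = 24.3167
P = C − (C − P) = 33.49 − (24.3167) = 9.1733

9.17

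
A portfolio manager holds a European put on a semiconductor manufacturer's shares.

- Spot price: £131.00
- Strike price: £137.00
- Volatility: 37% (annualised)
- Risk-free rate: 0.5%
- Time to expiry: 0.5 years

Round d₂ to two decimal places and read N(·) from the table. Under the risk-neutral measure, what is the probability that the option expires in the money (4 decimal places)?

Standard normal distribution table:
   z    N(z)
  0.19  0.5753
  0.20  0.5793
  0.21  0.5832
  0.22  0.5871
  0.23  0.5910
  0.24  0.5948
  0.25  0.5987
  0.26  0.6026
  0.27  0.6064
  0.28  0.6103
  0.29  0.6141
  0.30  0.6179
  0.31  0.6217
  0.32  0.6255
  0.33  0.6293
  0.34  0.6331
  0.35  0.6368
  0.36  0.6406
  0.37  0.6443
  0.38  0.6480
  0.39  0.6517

0.6141

σ√T = 0.37 × 0.7071 = 0.2616
d₁ = [ln(131/137) + (0.005 + ½·0.37²)·0.5] / (σ√T) = (-0.0448 + 0.0367) / 0.2616 = -0.0308 ≈ -0.03
d₂ = -0.0308 − 0.2616 = -0.2924 ≈ -0.29
Pr(exercise) under Q = N(−d₂) = N(0.29) = 0.6141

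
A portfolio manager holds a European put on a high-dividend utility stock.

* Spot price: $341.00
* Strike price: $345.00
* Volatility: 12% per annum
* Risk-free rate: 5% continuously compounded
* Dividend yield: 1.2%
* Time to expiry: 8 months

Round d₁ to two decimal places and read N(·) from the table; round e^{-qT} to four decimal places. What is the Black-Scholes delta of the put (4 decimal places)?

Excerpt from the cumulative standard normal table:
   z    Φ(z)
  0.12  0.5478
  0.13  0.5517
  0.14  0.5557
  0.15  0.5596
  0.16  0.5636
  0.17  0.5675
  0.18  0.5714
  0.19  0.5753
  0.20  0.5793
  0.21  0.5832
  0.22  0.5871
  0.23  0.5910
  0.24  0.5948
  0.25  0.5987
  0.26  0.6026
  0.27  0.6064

σ√T = 0.12 × 0.8165 = 0.0980
d₁ = [ln(341/345) + (0.05 − 0.012 + 0.12²/2)·0.6667] / 0.0980 = [-0.0117 + 0.0301] / 0.0980 = 0.1885 ≈ 0.19
N(d₁) = N(0.19) = 0.5753
Δ_put = exp(−qT)·(N(d₁) − 1) = 0.9920·(0.5753 − 1) = -0.4213

-0.4213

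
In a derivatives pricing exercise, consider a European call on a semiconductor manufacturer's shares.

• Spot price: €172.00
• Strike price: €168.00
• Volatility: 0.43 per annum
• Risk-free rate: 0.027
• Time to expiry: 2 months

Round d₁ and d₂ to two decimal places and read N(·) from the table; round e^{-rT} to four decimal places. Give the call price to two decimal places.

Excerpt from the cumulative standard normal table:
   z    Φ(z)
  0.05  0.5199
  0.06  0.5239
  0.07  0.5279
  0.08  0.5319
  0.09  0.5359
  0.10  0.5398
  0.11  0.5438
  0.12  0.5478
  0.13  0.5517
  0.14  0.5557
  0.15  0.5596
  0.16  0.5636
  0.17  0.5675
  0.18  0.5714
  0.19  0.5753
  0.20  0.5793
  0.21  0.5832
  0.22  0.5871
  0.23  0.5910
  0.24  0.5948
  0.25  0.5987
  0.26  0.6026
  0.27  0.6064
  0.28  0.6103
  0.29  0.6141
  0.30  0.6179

σ√T = 0.43 × 0.4082 = 0.1755
d₁ = [ln(172/168) + (0.027 + 0.43²/2)·0.1667] / 0.1755 = [0.0235 + 0.0199] / 0.1755 = 0.2474 which rounds to 0.25
d₂ = d₁ − σ√T = 0.2474 − 0.1755 = 0.0719 which rounds to 0.07
e^(−rT) = e^(−0.027·0.1667) = 0.9955
N(d₁) = N(0.25) = 0.5987;  N(d₂) = N(0.07) = 0.5279
C = 172·0.5987 − 168·0.9955·0.5279 = 102.9764 − 88.2881 = 14.6883

€14.69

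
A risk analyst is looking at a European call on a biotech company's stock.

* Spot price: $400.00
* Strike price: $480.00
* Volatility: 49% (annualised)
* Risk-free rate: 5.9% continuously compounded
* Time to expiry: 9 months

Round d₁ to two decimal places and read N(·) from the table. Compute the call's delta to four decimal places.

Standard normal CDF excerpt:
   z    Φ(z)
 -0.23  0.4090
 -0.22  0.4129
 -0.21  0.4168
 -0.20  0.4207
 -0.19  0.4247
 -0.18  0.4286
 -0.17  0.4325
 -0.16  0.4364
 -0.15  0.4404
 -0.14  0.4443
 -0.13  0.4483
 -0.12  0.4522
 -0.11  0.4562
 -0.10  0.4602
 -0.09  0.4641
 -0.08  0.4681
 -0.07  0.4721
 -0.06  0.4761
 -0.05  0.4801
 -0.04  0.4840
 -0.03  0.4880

0.4562

σ√T = 0.49 × 0.8660 = 0.4244
d₁ = [ln(400/480) + (0.059 + 0.49²/2)·0.75] / 0.4244 = [-0.1823 + 0.1343] / 0.4244 = -0.1132 ⇒ -0.11
N(d₁) = N(-0.11) = 0.4562
Δ_call = N(d₁) = 0.4562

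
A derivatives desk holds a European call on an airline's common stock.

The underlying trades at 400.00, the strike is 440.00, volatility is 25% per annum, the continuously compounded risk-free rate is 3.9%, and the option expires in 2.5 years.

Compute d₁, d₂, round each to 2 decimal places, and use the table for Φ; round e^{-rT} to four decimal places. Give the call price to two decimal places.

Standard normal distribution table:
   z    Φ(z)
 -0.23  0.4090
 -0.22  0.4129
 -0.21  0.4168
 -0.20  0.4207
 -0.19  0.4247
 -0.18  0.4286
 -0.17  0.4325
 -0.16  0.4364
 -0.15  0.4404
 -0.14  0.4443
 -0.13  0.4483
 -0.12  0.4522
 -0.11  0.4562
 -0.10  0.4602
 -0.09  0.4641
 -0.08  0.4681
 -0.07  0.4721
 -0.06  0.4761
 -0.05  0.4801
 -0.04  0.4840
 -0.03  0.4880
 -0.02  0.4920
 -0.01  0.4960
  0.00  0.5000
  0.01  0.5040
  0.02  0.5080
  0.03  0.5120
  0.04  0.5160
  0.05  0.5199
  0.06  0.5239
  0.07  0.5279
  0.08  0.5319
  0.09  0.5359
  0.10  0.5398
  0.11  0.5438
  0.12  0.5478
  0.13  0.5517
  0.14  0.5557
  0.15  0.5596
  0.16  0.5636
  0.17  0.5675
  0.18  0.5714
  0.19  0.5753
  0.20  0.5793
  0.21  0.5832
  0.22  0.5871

σ√T = 0.25·√2.5 = 0.3953
ln(S/K) + (r + σ²/2)T = ln(400/440) + (0.039 + 0.25²/2)·2.5 = -0.0953 + 0.1756 = 0.0803
d₁ = 0.0803 / 0.3953 = 0.2032 ≈ 0.20
d₂ = d₁ − σ√T = 0.2032 − 0.3953 = -0.1921 ≈ -0.19
exp(−rT) = exp(−0.039·2.5) = 0.9071
N(d₁) = N(0.20) = 0.5793;  N(d₂) = N(-0.19) = 0.4247
C = 400·0.5793 − 440·0.9071·0.4247 = 231.7200 − 169.5080 = 62.2120

62.21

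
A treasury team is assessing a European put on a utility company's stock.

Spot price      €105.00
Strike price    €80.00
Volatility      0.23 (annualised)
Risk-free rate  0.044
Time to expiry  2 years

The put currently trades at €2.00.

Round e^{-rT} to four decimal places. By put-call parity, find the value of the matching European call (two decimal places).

€33.74

e^(−rT) = e^(−0.044·2) = 0.9158
Put-call parity: C − P = S − K·e^(−rT) = 105 − 80·0.9158 = 105 − 73.2640 = 31.7360
C = P + (C − P) = 2.00 + (31.7360) = 33.7360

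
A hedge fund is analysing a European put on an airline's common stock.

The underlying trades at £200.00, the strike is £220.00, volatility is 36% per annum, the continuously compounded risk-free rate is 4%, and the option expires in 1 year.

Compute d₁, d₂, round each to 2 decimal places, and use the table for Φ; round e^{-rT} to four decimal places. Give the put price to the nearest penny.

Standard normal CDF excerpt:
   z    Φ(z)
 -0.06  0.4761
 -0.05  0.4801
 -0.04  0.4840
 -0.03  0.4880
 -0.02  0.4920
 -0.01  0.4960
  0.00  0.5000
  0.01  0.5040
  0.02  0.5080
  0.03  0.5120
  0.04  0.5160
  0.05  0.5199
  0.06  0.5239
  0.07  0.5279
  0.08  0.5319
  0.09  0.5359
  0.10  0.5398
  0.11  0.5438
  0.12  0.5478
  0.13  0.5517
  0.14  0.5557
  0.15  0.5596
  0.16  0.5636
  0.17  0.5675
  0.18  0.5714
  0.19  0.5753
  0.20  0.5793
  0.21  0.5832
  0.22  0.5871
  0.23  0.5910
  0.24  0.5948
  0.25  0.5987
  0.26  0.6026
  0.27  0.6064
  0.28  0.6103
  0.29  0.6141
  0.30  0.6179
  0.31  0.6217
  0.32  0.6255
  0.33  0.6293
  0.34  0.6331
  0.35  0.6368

£35.42

σ√T = 0.36·√1 = 0.3600
ln(S/K) + (r + σ²/2)T = ln(200/220) + (0.04 + 0.36²/2)·1 = -0.0953 + 0.1048 = 0.0095
d₁ = 0.0095 / 0.3600 = 0.0264 ⇒ 0.03
d₂ = d₁ − σ√T = 0.0264 − 0.3600 = -0.3336 ⇒ -0.33
e^(−rT) = e^(−0.04·1) = 0.9608
N(−d₂) = N(0.33) = 0.6293;  N(−d₁) = N(-0.03) = 0.4880
P = 220·0.9608·0.6293 − 200·0.4880 = 133.0189 − 97.6000 = 35.4189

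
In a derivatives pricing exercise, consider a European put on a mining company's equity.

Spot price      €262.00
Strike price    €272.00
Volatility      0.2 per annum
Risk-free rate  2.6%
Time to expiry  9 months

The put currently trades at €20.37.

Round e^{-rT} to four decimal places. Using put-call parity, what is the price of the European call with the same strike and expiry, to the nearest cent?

€15.62

e^(−rT) = e^(−0.026·0.75) = 0.9807
Put-call parity: C − P = S − K·e^(−rT) = 262 − 272·0.9807 = 262 − 266.7504 = -4.7504
C = P + (C − P) = 20.37 + (-4.7504) = 15.6196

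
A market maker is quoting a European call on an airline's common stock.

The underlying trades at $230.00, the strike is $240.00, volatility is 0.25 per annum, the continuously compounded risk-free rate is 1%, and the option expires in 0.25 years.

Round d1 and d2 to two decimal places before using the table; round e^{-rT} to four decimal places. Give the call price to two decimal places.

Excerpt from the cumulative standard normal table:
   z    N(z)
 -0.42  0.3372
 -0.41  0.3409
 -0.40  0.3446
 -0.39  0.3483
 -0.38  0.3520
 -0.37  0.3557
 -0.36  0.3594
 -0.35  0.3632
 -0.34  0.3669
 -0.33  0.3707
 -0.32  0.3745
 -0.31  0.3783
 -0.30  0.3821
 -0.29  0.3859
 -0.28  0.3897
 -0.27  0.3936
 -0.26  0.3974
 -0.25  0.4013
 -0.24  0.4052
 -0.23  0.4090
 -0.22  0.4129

σ√T = 0.25·√0.25 = 0.1250
d₁ = [ln(230/240) + (0.01 + ½·0.25²)·0.25] / (σ√T) = (-0.0426 + 0.0103) / 0.1250 = -0.2580 ≈ -0.26
d₂ = -0.2580 − 0.1250 = -0.3830 ≈ -0.38
exp(−rT) = exp(−0.01·0.25) = 0.9975
C = 230·N(-0.26) − 240·0.9975·N(-0.38) = 230·0.3974 − 240·0.9975·0.3520 = 91.4020 − 84.2688 = 7.1332

$7.13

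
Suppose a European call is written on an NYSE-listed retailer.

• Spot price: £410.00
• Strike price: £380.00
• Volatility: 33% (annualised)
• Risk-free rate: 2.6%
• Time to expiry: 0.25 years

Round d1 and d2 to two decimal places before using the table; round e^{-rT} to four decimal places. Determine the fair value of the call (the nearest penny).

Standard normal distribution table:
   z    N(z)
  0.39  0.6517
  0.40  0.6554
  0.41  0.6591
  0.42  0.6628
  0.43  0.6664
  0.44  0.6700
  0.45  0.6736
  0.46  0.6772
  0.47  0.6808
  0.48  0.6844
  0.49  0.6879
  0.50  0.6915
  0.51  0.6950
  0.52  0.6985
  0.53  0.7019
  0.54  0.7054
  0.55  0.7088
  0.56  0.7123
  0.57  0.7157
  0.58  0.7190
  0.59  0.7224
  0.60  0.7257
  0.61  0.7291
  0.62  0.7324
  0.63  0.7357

£44.56

σ√T = 0.33 × 0.5000 = 0.1650
d₁ = [ln(410/380) + (0.026 + 0.33²/2)·0.25] / 0.1650 = [0.0760 + 0.0201] / 0.1650 = 0.5824 which rounds to 0.58
d₂ = d₁ − σ√T = 0.5824 − 0.1650 = 0.4174 which rounds to 0.42
e^(−rT) = e^(−0.026·0.25) = 0.9935
C = 410·N(0.58) − 380·0.9935·N(0.42) = 410·0.7190 − 380·0.9935·0.6628 = 294.7900 − 250.2269 = 44.5631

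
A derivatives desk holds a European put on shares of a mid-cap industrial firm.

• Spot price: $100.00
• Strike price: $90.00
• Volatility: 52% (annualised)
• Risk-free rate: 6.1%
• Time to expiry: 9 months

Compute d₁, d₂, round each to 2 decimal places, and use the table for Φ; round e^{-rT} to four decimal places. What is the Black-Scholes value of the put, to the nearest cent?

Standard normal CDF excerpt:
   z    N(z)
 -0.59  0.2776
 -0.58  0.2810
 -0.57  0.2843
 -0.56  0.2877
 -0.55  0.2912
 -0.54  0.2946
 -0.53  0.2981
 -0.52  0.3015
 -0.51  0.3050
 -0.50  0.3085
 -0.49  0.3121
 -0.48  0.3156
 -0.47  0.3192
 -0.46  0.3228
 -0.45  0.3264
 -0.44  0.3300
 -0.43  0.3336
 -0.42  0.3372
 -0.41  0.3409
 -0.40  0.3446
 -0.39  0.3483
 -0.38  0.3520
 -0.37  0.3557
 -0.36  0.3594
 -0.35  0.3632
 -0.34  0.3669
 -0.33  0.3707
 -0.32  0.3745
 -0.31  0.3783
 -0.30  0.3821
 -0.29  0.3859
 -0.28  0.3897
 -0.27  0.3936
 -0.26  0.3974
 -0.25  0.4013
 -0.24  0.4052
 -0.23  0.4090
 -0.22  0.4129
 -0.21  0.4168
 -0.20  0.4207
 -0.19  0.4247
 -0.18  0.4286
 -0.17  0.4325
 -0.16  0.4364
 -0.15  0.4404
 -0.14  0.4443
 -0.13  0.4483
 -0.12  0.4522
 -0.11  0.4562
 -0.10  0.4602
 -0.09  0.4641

σ√T = 0.52·√0.75 = 0.4503
d₁ = [ln(100/90) + (0.061 + ½·0.52²)·0.75] / (σ√T) = (0.1054 + 0.1472) / 0.4503 = 0.5607 which rounds to 0.56
d₂ = 0.5607 − 0.4503 = 0.1104 which rounds to 0.11
exp(−rT) = exp(−0.061·0.75) = 0.9553
P = 90·0.9553·N(-0.11) − 100·N(-0.56) = 90·0.9553·0.4562 − 100·0.2877 = 39.2227 − 28.7700 = 10.4527

$10.45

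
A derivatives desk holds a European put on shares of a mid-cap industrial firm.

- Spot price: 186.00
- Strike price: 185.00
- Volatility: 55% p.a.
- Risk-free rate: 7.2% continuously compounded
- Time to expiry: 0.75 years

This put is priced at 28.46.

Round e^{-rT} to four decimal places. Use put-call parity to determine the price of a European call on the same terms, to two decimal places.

e^(−rT) = e^(−0.072·0.75) = 0.9474
Put-call parity: C − P = S − K·e^(−rT) = 186 − 185·0.9474 = 186 − 175.2690 = 10.7310
C = P + (C − P) = 28.46 + (10.7310) = 39.1910

39.19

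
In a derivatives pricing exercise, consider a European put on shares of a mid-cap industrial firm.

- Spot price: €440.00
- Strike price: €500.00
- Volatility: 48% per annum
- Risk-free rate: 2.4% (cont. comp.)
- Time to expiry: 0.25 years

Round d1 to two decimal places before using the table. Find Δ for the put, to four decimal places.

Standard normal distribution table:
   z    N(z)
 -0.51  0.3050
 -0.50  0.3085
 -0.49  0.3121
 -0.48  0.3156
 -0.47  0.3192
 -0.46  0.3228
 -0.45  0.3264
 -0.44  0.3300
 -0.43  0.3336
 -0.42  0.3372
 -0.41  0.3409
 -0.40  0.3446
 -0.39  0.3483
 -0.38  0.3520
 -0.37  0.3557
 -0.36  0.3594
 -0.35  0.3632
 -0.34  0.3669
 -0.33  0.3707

σ√T = 0.48·√0.25 = 0.2400
d₁ = [ln(440/500) + (0.024 + 0.48²/2)·0.25] / 0.2400 = [-0.1278 + 0.0348] / 0.2400 = -0.3876 → -0.39
N(d₁) = N(-0.39) = 0.3483
Δ_put = N(d₁) − 1 = 0.3483 − 1 = -0.6517

-0.6517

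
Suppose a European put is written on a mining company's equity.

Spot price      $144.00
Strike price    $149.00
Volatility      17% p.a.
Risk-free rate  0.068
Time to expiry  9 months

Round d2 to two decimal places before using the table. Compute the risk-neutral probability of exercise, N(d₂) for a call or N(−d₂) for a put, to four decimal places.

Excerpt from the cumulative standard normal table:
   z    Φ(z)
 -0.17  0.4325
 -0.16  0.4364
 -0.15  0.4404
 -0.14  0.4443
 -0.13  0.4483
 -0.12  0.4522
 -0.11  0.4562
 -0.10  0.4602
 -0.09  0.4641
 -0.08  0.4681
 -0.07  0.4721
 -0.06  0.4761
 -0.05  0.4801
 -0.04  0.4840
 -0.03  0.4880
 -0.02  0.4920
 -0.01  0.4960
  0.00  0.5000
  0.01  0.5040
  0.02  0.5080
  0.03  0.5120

0.4840

σ√T = 0.17·√0.75 = 0.1472
d₁ = [ln(144/149) + (0.068 + 0.17²/2)·0.75] / 0.1472 = [-0.0341 + 0.0618] / 0.1472 = 0.1882 ≈ 0.19
d₂ = d₁ − σ√T = 0.1882 − 0.1472 = 0.0410 ≈ 0.04
Risk-neutral Pr[S_T < K] = N(−d₂) = N(-0.04) = 0.4840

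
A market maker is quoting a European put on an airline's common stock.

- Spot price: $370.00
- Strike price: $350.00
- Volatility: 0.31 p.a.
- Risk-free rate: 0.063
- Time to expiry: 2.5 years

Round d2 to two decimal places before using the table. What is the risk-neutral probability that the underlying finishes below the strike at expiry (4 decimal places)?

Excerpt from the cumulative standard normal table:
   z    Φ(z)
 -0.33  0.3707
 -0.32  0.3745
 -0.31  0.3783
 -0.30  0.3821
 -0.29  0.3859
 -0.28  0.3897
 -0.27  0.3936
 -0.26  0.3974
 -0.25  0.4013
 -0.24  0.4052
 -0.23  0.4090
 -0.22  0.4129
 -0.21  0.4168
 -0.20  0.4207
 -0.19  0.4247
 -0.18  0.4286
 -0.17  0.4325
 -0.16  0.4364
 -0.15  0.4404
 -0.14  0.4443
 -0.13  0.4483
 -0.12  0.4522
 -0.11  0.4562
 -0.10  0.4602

T = 2.5;  σ√T = 0.4902
ln(S/K) + (r + σ²/2)T = ln(370/350) + (0.063 + 0.31²/2)·2.5 = 0.0556 + 0.2776 = 0.3332
d₁ = 0.3332 / 0.4902 = 0.6798 → 0.68
d₂ = d₁ − σ√T = 0.6798 − 0.4902 = 0.1896 → 0.19
Pr(exercise) under Q = N(−d₂) = N(-0.19) = 0.4247

0.4247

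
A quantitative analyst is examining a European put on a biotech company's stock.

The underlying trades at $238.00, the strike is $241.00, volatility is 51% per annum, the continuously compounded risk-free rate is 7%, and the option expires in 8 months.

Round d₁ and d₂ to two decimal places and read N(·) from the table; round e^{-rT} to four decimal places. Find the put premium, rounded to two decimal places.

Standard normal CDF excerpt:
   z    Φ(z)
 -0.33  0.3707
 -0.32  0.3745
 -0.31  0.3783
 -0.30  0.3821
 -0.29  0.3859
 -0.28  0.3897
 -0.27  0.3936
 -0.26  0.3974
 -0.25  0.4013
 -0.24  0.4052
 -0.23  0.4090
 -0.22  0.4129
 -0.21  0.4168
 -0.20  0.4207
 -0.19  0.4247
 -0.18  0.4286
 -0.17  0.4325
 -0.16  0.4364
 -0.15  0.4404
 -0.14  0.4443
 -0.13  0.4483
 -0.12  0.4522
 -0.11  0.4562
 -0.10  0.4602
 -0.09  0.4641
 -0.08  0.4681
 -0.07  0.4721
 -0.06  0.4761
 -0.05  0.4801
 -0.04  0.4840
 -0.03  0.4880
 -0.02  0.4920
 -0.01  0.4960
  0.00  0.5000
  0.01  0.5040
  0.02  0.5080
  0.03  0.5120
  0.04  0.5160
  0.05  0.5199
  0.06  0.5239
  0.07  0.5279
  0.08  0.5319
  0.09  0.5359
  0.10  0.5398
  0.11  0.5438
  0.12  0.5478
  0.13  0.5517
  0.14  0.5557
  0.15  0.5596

$35.05

σ√T = 0.51·√0.6667 = 0.4164
d₁ = [ln(238/241) + (0.07 + 0.51²/2)·0.6667] / 0.4164 = [-0.0125 + 0.1334] / 0.4164 = 0.2902 which rounds to 0.29
d₂ = d₁ − σ√T = 0.2902 − 0.4164 = -0.1262 which rounds to -0.13
exp(−rT) = exp(−0.07·0.6667) = 0.9544
N(−d₂) = N(0.13) = 0.5517;  N(−d₁) = N(-0.29) = 0.3859
P = 241·0.9544·0.5517 − 238·0.3859 = 126.8967 − 91.8442 = 35.0525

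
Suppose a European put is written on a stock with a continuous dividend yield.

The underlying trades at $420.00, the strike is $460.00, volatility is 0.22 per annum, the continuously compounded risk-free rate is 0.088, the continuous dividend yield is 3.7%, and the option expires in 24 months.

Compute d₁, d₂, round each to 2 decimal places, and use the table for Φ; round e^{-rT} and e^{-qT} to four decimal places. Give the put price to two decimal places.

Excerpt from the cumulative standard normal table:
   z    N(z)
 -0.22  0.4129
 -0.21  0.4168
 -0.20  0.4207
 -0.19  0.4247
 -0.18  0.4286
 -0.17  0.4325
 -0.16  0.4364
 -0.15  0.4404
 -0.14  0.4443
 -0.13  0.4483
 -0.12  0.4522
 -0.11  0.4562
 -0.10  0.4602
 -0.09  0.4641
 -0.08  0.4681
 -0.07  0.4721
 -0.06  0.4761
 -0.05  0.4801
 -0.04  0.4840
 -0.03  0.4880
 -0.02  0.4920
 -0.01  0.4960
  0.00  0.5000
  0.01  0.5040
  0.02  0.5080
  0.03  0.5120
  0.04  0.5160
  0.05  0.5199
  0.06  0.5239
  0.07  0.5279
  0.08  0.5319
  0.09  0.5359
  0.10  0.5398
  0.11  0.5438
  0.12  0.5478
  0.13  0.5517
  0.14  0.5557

$45.66

T = 2;  σ√T = 0.3111
ln(S/K) + (r − q + σ²/2)T = ln(420/460) + (0.088 − 0.037 + 0.22²/2)·2 = -0.0910 + 0.1504 = 0.0594
d₁ = 0.0594 / 0.3111 = 0.1910 ≈ 0.19
d₂ = d₁ − σ√T = 0.1910 − 0.3111 = -0.1201 ≈ -0.12
exp(−qT) = exp(−0.037·2) = 0.9287;  exp(−rT) = exp(−0.088·2) = 0.8386
N(−d₂) = N(0.12) = 0.5478;  N(−d₁) = N(-0.19) = 0.4247
P = 460·0.8386·0.5478 − 420·0.9287·0.4247 = 211.3171 − 165.6559 = 45.6612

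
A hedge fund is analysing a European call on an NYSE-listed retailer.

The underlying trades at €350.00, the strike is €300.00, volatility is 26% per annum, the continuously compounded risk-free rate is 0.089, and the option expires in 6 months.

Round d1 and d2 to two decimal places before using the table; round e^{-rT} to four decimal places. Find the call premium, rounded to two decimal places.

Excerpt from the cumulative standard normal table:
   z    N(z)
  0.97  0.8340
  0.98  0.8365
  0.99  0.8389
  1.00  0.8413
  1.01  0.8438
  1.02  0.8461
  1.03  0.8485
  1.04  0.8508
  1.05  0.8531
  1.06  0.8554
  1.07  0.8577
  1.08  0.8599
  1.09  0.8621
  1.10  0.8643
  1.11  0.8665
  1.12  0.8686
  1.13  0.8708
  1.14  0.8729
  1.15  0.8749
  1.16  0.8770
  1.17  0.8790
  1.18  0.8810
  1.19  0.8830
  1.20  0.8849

σ√T = 0.26·√0.5 = 0.1838
ln(S/K) + (r + σ²/2)T = ln(350/300) + (0.089 + 0.26²/2)·0.5 = 0.1542 + 0.0614 = 0.2156
d₁ = 0.2156 / 0.1838 = 1.1724 → 1.17
d₂ = d₁ − σ√T = 1.1724 − 0.1838 = 0.9886 → 0.99
exp(−rT) = exp(−0.089·0.5) = 0.9565
C = 350·N(1.17) − 300·0.9565·N(0.99) = 350·0.8790 − 300·0.9565·0.8389 = 307.6500 − 240.7224 = 66.9276

€66.93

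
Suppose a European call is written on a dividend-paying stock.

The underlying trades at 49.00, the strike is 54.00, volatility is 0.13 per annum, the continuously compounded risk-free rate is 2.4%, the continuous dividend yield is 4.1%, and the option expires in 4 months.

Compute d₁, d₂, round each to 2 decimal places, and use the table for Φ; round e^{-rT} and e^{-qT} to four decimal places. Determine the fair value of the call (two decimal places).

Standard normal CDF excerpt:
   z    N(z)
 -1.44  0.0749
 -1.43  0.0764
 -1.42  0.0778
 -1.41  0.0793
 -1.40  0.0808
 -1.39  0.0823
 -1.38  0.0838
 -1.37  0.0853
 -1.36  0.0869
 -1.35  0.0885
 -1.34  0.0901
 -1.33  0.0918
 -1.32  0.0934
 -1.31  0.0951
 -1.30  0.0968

0.19

σ√T = 0.13 × 0.5774 = 0.0751
d₁ = [ln(49/54) + (0.024 − 0.041 + ½·0.13²)·0.3333] / (σ√T) = (-0.0972 − 0.0029) / 0.0751 = -1.3325 ≈ -1.33
d₂ = -1.3325 − 0.0751 = -1.4076 ≈ -1.41
exp(−qT) = exp(−0.041·0.3333) = 0.9864;  exp(−rT) = exp(−0.024·0.3333) = 0.9920
C = 49·0.9864·N(-1.33) − 54·0.9920·N(-1.41) = 49·0.9864·0.0918 − 54·0.9920·0.0793 = 4.4370 − 4.2479 = 0.1891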